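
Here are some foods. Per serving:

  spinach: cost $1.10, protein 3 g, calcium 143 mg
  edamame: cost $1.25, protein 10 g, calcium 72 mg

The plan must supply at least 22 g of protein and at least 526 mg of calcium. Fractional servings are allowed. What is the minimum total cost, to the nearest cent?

$4.95

At the optimum either one food covers both requirements or two foods hit both targets exactly; no other combination can be cheaper.
spinach only: max(22/3, 526/143) = 7.333 servings → $8.07.
edamame only: max(22/10, 526/72) = 7.306 servings → $9.13.
spinach + edamame with both tight: 3.028 servings and 1.292 servings → $4.95.
The minimum over all feasible corners is $4.95.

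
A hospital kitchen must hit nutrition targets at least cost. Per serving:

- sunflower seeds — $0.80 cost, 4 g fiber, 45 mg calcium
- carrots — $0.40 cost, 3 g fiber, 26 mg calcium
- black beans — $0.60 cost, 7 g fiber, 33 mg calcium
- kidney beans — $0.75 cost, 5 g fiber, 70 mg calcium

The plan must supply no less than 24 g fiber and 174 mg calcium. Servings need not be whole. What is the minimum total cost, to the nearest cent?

For a min-cost LP with two ≥-constraints, a basic feasible solution has at most two positive variables.
sunflower seeds only: max(24/4, 174/45) = 6 servings → $4.80.
carrots only: max(24/3, 174/26) = 8 servings → $3.20.
black beans only: max(24/7, 174/33) = 5.273 servings → $3.16.
kidney beans only: max(24/5, 174/70) = 4.8 servings → $3.60.
sunflower seeds + carrots: the both-tight solution has a negative serving — not a feasible corner.
sunflower seeds + black beans with both tight: 2.328 servings and 2.098 servings → $3.12.
sunflower seeds + kidney beans with both targets exact would need a negative amount; discard.
carrots + black beans with both tight: 5.133 servings and 1.229 servings → $2.79.
carrots + kidney beans with both targets exact would need a negative amount; discard.
black beans + kidney beans with both tight: 2.492 servings and 1.311 servings → $2.48.
So the least-cost plan costs $2.48.

$2.48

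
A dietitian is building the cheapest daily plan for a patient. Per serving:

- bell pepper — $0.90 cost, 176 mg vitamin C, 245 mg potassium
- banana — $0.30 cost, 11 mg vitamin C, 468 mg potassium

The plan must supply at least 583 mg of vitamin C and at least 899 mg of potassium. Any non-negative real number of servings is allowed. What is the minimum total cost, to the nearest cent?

$3.03

bell pepper only: max(583/176, 899/245) = 3.669 servings → $3.30.
banana only: max(583/11, 899/468) = 53 servings → $15.90.
bell pepper + banana with both tight: 3.3 servings and 0.1932 servings → $3.03.
Cheapest feasible corner: $3.03.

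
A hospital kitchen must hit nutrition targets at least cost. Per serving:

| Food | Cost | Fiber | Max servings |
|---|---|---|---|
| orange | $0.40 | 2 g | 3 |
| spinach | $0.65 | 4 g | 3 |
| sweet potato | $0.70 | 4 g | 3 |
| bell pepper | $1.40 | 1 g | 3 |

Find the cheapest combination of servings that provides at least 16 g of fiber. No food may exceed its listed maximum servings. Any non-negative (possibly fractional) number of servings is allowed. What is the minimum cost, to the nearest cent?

$2.65

Cost per g of fiber: spinach $0.1625, sweet potato $0.1750, orange $0.2000, bell pepper $1.4000.
Take 3 servings of spinach: +12.0 g fiber for $1.95 (total $1.95, still need 4.0 g).
Take 1 serving of sweet potato: +4.0 g fiber for $0.70 (total $2.65, still need 0.0 g).
Greedy by cheapest-per-g is optimal for a single linear constraint, so the minimum cost is $2.65.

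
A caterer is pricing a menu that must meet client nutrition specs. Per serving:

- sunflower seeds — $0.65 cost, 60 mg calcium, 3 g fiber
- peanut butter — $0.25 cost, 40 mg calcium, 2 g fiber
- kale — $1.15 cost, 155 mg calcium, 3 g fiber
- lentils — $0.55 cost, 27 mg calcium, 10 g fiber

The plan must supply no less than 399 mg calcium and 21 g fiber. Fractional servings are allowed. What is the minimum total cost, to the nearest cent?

For a min-cost LP with two ≥-constraints, a basic feasible solution has at most two positive variables.
sunflower seeds only: max(399/60, 21/3) = 7 servings → $4.55.
peanut butter only: max(399/40, 21/2) = 10.5 servings → $2.62.
kale only: max(399/155, 21/3) = 7 servings → $8.05.
lentils only: max(399/27, 21/10) = 14.78 servings → $8.13.
sunflower seeds + peanut butter (both tight): parallel constraints — no distinct corner.
sunflower seeds + kale: intersection lies outside the first quadrant.
sunflower seeds + lentils with both tight: 6.595 servings and 0.1214 servings → $4.35.
peanut butter + kale with both targets exact would need a negative amount; discard.
peanut butter + lentils with both tight: 9.893 servings and 0.1214 servings → $2.54.
kale + lentils with both tight: 2.33 servings and 1.401 servings → $3.45.
So the least-cost plan costs $2.54.

$2.54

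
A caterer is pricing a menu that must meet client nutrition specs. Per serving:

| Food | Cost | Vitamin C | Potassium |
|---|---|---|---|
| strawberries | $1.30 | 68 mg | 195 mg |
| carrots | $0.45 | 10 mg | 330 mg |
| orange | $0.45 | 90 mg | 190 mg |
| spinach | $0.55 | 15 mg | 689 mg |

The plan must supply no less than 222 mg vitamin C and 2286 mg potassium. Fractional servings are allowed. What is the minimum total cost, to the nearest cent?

For a min-cost LP with two ≥-constraints, a basic feasible solution has at most two positive variables.
strawberries only: max(222/68, 2286/195) = 11.72 servings → $15.24.
carrots only: max(222/10, 2286/330) = 22.2 servings → $9.99.
orange only: max(222/90, 2286/190) = 12.03 servings → $5.41.
spinach only: max(222/15, 2286/689) = 14.8 servings → $8.14.
strawberries + carrots with both tight: 2.46 servings and 5.474 servings → $5.66.
strawberries + orange: the both-tight solution has a negative serving — not a feasible corner.
strawberries + spinach with both tight: 2.701 servings and 2.553 servings → $4.92.
carrots + orange with both tight: 5.883 servings and 1.813 servings → $3.46.
carrots + spinach: intersection lies outside the first quadrant.
orange + spinach with both tight: 2.006 servings and 2.765 servings → $2.42.
The minimum over all feasible corners is $2.42.

$2.42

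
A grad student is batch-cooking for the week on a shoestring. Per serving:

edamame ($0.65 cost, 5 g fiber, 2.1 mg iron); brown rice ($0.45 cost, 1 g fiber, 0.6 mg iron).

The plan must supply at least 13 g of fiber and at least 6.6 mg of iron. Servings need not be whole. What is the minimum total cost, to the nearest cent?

$2.04

This is a tiny linear program; its minimum lies at a vertex of the feasible set. List the vertices and price them.
edamame only: max(13/5, 6.6/2.1) = 3.143 servings → $2.04.
brown rice only: max(13/1, 6.6/0.6) = 13 servings → $5.85.
edamame + brown rice with both tight: 1.333 servings and 6.333 servings → $3.72.
Cheapest feasible corner: $2.04.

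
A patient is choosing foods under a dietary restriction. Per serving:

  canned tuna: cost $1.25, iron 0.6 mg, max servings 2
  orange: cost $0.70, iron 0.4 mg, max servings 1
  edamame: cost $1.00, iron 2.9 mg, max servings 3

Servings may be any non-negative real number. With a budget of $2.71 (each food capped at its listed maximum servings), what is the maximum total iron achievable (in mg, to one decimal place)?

Iron per dollar: edamame 2.9, orange 0.5714, canned tuna 0.48.
Take 2.71 servings of edamame: spends $2.71, +7.9 mg iron (running total 7.9 mg).
Greedy by best ratio exhausts the cost allowance optimally: 7.9 mg.

7.9 mg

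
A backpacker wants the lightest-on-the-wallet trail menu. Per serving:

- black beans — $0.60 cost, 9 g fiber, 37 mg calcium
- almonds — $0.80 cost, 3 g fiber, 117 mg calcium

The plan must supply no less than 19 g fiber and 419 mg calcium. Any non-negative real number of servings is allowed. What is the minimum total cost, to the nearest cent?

For a min-cost LP with two ≥-constraints, a basic feasible solution has at most two positive variables.
black beans only: max(19/9, 419/37) = 11.32 servings → $6.79.
almonds only: max(19/3, 419/117) = 6.333 servings → $5.07.
black beans + almonds with both tight: 1.025 servings and 3.257 servings → $3.22.
The minimum over all feasible corners is $3.22.

$3.22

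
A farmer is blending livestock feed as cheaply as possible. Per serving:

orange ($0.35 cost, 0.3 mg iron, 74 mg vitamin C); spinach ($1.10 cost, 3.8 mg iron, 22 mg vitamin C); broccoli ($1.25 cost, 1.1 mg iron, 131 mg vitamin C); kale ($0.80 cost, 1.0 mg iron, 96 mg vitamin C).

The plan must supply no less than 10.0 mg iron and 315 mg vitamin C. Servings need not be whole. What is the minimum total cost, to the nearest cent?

Check every corner: each single food scaled to meet both minima, and each pair solved so both constraints bind.
orange only: max(10.0/0.3, 315/74) = 33.33 servings → $11.67.
spinach only: max(10.0/3.8, 315/22) = 14.32 servings → $15.75.
broccoli only: max(10.0/1.1, 315/131) = 9.091 servings → $11.36.
kale only: max(10.0/1.0, 315/96) = 10 servings → $8.00.
orange + spinach with both tight: 3.558 servings and 2.351 servings → $3.83.
orange + broccoli with both targets exact would need a negative amount; discard.
orange + kale: the both-tight solution has a negative serving — not a feasible corner.
spinach + broccoli with both tight: 2.034 servings and 2.063 servings → $4.82.
spinach + kale with both tight: 1.882 servings and 2.85 servings → $4.35.
broccoli + kale: intersection lies outside the first quadrant.
Cheapest feasible corner: $3.83.

$3.83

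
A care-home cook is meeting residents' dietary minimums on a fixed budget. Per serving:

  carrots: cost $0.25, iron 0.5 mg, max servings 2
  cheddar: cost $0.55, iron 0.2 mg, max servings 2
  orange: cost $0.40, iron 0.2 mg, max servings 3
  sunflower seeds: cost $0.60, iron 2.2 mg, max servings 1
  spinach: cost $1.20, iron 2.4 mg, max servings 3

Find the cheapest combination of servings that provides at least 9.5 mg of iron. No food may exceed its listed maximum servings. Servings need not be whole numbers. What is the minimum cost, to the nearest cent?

Cost per mg of iron: sunflower seeds $0.2727, carrots $0.5000, spinach $0.5000, orange $2.0000, cheddar $2.7500.
Take 1 serving of sunflower seeds: +2.2 mg iron for $0.60 (total $0.60, still need 7.3 mg).
Take 2 servings of carrots: +1.0 mg iron for $0.50 (total $1.10, still need 6.3 mg).
Take 2.625 servings of spinach: +6.3 mg iron for $3.15 (total $4.25, still need 0.0 mg).
Filling from the cheapest source first is optimal under one linear minimum: $4.25.

$4.25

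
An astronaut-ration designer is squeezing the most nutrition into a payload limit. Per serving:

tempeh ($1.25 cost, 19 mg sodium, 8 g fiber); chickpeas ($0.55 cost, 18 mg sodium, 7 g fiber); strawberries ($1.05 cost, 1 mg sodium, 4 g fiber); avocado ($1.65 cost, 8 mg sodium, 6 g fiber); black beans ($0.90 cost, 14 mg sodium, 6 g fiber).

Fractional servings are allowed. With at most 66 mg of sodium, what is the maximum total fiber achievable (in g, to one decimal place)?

264.0 g

Fiber per mg sodium: strawberries 4, avocado 0.75, black beans 0.4286, tempeh 0.4211, chickpeas 0.3889.
With no serving limits, spend the whole sodium allowance on strawberries: 66 mg / 1 mg × 4 g = 264.0 g.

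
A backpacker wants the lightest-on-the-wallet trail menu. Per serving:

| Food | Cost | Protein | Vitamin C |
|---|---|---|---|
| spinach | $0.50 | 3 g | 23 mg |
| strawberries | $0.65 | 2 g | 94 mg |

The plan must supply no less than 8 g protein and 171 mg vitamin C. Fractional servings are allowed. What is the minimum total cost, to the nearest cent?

$1.77

Two binding constraints pin down two serving amounts, so the optimal mix uses at most two foods. The candidates are each food alone (scaled to the tighter of protein/vitamin C) and each pair with both constraints tight.
spinach only: max(8/3, 171/23) = 7.435 servings → $3.72.
strawberries only: max(8/2, 171/94) = 4 servings → $2.60.
spinach + strawberries with both tight: 1.737 servings and 1.394 servings → $1.77.
So the least-cost plan costs $1.77.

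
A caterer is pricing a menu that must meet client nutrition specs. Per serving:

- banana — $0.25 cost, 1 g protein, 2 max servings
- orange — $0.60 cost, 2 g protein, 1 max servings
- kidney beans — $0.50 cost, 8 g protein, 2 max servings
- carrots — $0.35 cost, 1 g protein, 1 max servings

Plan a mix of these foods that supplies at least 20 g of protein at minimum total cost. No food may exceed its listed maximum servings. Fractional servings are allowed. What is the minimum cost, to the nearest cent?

Cost per g of protein: kidney beans $0.0625, banana $0.2500, orange $0.3000, carrots $0.3500.
Take 2 servings of kidney beans: +16.0 g protein for $1.00 (total $1.00, still need 4.0 g).
Take 2 servings of banana: +2.0 g protein for $0.50 (total $1.50, still need 2.0 g).
Take 1 serving of orange: +2.0 g protein for $0.60 (total $2.10, still need 0.0 g).
Greedy by cheapest-per-g is optimal for a single linear constraint, so the minimum cost is $2.10.

$2.10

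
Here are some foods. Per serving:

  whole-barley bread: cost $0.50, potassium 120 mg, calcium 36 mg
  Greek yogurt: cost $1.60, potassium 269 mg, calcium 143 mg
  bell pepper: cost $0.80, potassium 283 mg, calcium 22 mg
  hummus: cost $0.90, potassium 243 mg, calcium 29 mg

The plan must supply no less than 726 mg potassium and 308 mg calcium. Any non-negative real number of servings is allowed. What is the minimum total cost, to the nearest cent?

$3.72

Minimising a linear cost over {potassium ≥ 726, calcium ≥ 308, servings ≥ 0} — the optimum is at a vertex, using one or two foods.
whole-barley bread only: max(726/120, 308/36) = 8.556 servings → $4.28.
Greek yogurt only: max(726/269, 308/143) = 2.699 servings → $4.32.
bell pepper only: max(726/283, 308/22) = 14 servings → $11.20.
hummus only: max(726/243, 308/29) = 10.62 servings → $9.56.
whole-barley bread + Greek yogurt with both tight: 2.804 servings and 1.448 servings → $3.72.
whole-barley bread + bell pepper: the both-tight solution has a negative serving — not a feasible corner.
whole-barley bread + hummus: intersection lies outside the first quadrant.
Greek yogurt + bell pepper with both tight: 2.06 servings and 0.6068 servings → $3.78.
Greek yogurt + hummus with both tight: 1.996 servings and 0.778 servings → $3.89.
bell pepper + hummus: the both-tight solution has a negative serving — not a feasible corner.
The minimum over all feasible corners is $3.72.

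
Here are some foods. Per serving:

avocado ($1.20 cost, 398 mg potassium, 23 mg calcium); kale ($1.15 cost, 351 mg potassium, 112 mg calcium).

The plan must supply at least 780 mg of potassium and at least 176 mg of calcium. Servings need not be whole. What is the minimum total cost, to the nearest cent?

Two binding constraints pin down two serving amounts, so the optimal mix uses at most two foods. The candidates are each food alone (scaled to the tighter of potassium/calcium) and each pair with both constraints tight.
avocado only: max(780/398, 176/23) = 7.652 servings → $9.18.
kale only: max(780/351, 176/112) = 2.222 servings → $2.56.
avocado + kale with both tight: 0.7009 servings and 1.427 servings → $2.48.
Cheapest feasible corner: $2.48.

$2.48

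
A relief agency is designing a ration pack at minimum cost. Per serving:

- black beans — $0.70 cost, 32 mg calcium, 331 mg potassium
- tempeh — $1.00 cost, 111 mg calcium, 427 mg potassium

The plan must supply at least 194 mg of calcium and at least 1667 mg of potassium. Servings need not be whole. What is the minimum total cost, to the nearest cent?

$3.57

Compare the cost at each extreme point of the feasible region.
black beans only: max(194/32, 1667/331) = 6.062 servings → $4.24.
tempeh only: max(194/111, 1667/427) = 3.904 servings → $3.90.
black beans + tempeh with both tight: 4.429 servings and 0.471 servings → $3.57.
Cheapest feasible corner: $3.57.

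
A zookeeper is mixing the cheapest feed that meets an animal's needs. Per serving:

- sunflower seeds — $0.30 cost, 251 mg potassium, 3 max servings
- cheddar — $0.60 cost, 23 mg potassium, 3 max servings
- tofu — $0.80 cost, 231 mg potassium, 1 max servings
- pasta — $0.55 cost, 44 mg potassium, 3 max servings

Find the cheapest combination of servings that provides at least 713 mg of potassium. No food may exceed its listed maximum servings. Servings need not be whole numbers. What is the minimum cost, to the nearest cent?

$0.85

Cost per mg of potassium: sunflower seeds $0.0012, tofu $0.0035, pasta $0.0125, cheddar $0.0261.
Take 2.841 servings of sunflower seeds: +713.0 mg potassium for $0.85 (total $0.85, still need 0.0 mg).
Filling from the cheapest source first is optimal under one linear minimum: $0.85.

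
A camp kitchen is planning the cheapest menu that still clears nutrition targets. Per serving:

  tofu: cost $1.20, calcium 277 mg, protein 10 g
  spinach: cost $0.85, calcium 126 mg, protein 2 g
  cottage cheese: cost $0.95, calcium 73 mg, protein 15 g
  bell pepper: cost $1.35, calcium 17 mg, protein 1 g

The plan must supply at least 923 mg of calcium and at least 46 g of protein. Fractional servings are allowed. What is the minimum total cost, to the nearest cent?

Two binding constraints pin down two serving amounts, so the optimal mix uses at most two foods. The candidates are each food alone (scaled to the tighter of calcium/protein) and each pair with both constraints tight.
tofu only: max(923/277, 46/10) = 4.6 servings → $5.52.
spinach only: max(923/126, 46/2) = 23 servings → $19.55.
cottage cheese only: max(923/73, 46/15) = 12.64 servings → $12.01.
bell pepper only: max(923/17, 46/1) = 54.29 servings → $73.30.
tofu + spinach with both targets exact would need a negative amount; discard.
tofu + cottage cheese with both tight: 3.062 servings and 1.025 servings → $4.65.
tofu + bell pepper with both tight: 1.318 servings and 32.82 servings → $45.89.
spinach + cottage cheese with both tight: 6.013 servings and 2.265 servings → $7.26.
spinach + bell pepper with both tight: 1.533 servings and 42.93 servings → $59.26.
cottage cheese + bell pepper: the both-tight solution has a negative serving — not a feasible corner.
So the least-cost plan costs $4.65.

$4.65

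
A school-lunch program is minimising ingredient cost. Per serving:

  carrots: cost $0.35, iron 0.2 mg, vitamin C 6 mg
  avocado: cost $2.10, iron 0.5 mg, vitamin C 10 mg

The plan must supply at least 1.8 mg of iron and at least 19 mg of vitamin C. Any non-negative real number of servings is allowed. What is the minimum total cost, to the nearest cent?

Two binding constraints pin down two serving amounts, so the optimal mix uses at most two foods. The candidates are each food alone (scaled to the tighter of iron/vitamin C) and each pair with both constraints tight.
carrots only: max(1.8/0.2, 19/6) = 9 servings → $3.15.
avocado only: max(1.8/0.5, 19/10) = 3.6 servings → $7.56.
carrots + avocado: intersection lies outside the first quadrant.
The minimum over all feasible corners is $3.15.

$3.15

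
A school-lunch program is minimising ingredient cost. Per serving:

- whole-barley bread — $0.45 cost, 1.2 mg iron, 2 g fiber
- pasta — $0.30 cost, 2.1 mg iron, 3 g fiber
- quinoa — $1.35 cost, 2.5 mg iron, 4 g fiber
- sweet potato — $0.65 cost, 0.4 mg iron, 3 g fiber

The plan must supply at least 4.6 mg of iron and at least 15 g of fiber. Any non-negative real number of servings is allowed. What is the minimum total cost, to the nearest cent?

$1.50

An LP optimum is at a vertex; with two nutrient constraints at most two foods are used. Check each candidate.
whole-barley bread only: max(4.6/1.2, 15/2) = 7.5 servings → $3.38.
pasta only: max(4.6/2.1, 15/3) = 5 servings → $1.50.
quinoa only: max(4.6/2.5, 15/4) = 3.75 servings → $5.06.
sweet potato only: max(4.6/0.4, 15/3) = 11.5 servings → $7.47.
whole-barley bread + pasta: the both-tight solution has a negative serving — not a feasible corner.
whole-barley bread + quinoa: intersection lies outside the first quadrant.
whole-barley bread + sweet potato with both tight: 2.786 servings and 3.143 servings → $3.30.
pasta + quinoa: intersection lies outside the first quadrant.
pasta + sweet potato with both tight: 1.529 servings and 3.471 servings → $2.71.
quinoa + sweet potato with both tight: 1.322 servings and 3.237 servings → $3.89.
Cheapest feasible corner: $1.50.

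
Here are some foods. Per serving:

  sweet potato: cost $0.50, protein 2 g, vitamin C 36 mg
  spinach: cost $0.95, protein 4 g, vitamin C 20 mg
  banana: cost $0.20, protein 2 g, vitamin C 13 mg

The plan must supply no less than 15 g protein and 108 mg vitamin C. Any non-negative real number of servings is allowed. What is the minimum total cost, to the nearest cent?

sweet potato only: max(15/2, 108/36) = 7.5 servings → $3.75.
spinach only: max(15/4, 108/20) = 5.4 servings → $5.13.
banana only: max(15/2, 108/13) = 8.308 servings → $1.66.
sweet potato + spinach with both tight: 1.269 servings and 3.115 servings → $3.59.
sweet potato + banana with both tight: 0.4565 servings and 7.043 servings → $1.64.
spinach + banana: intersection lies outside the first quadrant.
So the least-cost plan costs $1.64.

$1.64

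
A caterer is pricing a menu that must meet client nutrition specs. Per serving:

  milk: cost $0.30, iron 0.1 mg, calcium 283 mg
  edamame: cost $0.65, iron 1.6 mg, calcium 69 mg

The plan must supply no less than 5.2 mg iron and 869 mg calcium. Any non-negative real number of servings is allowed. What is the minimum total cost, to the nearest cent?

With two linear requirements the optimum uses one or two foods; enumerate the corners.
milk only: max(5.2/0.1, 869/283) = 52 servings → $15.60.
edamame only: max(5.2/1.6, 869/69) = 12.59 servings → $8.19.
milk + edamame with both tight: 2.314 servings and 3.105 servings → $2.71.
The minimum over all feasible corners is $2.71.

$2.71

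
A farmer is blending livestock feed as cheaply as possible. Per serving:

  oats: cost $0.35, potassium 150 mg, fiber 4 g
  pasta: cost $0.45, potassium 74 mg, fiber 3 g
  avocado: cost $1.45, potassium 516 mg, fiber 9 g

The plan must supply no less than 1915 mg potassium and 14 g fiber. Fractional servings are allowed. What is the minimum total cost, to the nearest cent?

$4.47

oats only: max(1915/150, 14/4) = 12.77 servings → $4.47.
pasta only: max(1915/74, 14/3) = 25.88 servings → $11.65.
avocado only: max(1915/516, 14/9) = 3.711 servings → $5.38.
oats + pasta: the both-tight solution has a negative serving — not a feasible corner.
oats + avocado with both targets exact would need a negative amount; discard.
pasta + avocado: the both-tight solution has a negative serving — not a feasible corner.
The minimum over all feasible corners is $4.47.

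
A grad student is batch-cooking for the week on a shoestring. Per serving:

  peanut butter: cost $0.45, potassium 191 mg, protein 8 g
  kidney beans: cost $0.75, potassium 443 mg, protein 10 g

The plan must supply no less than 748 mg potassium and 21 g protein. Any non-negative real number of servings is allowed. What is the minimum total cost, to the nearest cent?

$1.41

For a min-cost LP with two ≥-constraints, a basic feasible solution has at most two positive variables.
peanut butter only: max(748/191, 21/8) = 3.916 servings → $1.76.
kidney beans only: max(748/443, 21/10) = 2.1 servings → $1.57.
peanut butter + kidney beans with both tight: 1.116 servings and 1.207 servings → $1.41.
So the least-cost plan costs $1.41.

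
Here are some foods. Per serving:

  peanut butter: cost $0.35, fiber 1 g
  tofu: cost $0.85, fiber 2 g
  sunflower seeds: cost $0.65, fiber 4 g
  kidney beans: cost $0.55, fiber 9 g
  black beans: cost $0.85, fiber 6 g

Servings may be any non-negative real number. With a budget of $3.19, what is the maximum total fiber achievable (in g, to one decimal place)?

52.2 g

Fiber per dollar: kidney beans 16.36, black beans 7.059, sunflower seeds 6.154, peanut butter 2.857, tofu 2.353.
With no serving limits, spend the whole cost allowance on kidney beans: $3.19 / $0.55 × 9 g = 52.2 g.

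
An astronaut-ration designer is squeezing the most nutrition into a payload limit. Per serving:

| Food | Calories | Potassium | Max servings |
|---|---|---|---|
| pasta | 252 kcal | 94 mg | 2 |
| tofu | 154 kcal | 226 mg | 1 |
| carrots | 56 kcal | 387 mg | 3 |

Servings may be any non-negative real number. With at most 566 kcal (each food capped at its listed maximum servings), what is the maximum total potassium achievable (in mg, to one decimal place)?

1478.0 mg

Potassium per kcal: carrots 6.911, tofu 1.468, pasta 0.373.
Take 3 servings of carrots: uses 168 kcal, +1161.0 mg potassium (running total 1161.0 mg).
Take 1 serving of tofu: uses 154 kcal, +226.0 mg potassium (running total 1387.0 mg).
Take 0.9683 servings of pasta: uses 244 kcal, +91.0 mg potassium (running total 1478.0 mg).
Filling greedily by potassium-per-kcal is optimal for one linear limit, giving 1478.0 mg.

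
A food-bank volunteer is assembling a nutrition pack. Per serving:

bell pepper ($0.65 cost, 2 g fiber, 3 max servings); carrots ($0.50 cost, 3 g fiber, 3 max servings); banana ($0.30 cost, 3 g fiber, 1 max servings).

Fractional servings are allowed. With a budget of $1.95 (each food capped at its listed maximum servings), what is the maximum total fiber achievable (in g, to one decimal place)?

Fiber per dollar: banana 10, carrots 6, bell pepper 3.077.
Take 1 serving of banana: spends $0.30, +3.0 g fiber (running total 3.0 g).
Take 3 servings of carrots: spends $1.50, +9.0 g fiber (running total 12.0 g).
Take 0.2308 servings of bell pepper: spends $0.15, +0.5 g fiber (running total 12.5 g).
Greedy by best ratio exhausts the cost allowance optimally: 12.5 g.

12.5 g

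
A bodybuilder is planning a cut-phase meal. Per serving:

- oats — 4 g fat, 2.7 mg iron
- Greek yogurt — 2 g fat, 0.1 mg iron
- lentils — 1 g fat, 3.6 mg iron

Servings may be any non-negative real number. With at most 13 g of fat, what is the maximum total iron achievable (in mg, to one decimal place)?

46.8 mg

Iron per g fat: lentils 3.6, oats 0.675, Greek yogurt 0.05.
With no serving limits, spend the whole fat allowance on lentils: 13 g / 1 g × 3.6 mg = 46.8 mg.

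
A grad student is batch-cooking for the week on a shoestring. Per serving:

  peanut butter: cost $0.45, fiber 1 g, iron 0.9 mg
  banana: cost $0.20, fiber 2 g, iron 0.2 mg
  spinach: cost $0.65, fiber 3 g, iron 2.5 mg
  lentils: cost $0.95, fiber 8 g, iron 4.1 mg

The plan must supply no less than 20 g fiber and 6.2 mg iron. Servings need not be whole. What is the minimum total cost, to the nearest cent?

For a min-cost LP with two ≥-constraints, a basic feasible solution has at most two positive variables.
peanut butter only: max(20/1, 6.2/0.9) = 20 servings → $9.00.
banana only: max(20/2, 6.2/0.2) = 31 servings → $6.20.
spinach only: max(20/3, 6.2/2.5) = 6.667 servings → $4.33.
lentils only: max(20/8, 6.2/4.1) = 2.5 servings → $2.38.
peanut butter + banana with both tight: 5.25 servings and 7.375 servings → $3.84.
peanut butter + spinach: the both-tight solution has a negative serving — not a feasible corner.
peanut butter + lentils: intersection lies outside the first quadrant.
banana + spinach with both tight: 7.136 servings and 1.909 servings → $2.67.
banana + lentils with both tight: 4.909 servings and 1.273 servings → $2.19.
spinach + lentils with both targets exact would need a negative amount; discard.
Cheapest feasible corner: $2.19.

$2.19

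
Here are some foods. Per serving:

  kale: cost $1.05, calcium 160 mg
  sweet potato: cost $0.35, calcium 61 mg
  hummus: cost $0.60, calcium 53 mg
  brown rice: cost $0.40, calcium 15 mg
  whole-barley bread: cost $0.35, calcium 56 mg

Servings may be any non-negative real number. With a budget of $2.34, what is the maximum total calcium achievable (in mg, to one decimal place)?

Calcium per dollar: sweet potato 174.3, whole-barley bread 160, kale 152.4, hummus 88.33, brown rice 37.5.
With no serving limits, spend the whole cost allowance on sweet potato: $2.34 / $0.35 × 61 mg = 407.8 mg.

407.8 mg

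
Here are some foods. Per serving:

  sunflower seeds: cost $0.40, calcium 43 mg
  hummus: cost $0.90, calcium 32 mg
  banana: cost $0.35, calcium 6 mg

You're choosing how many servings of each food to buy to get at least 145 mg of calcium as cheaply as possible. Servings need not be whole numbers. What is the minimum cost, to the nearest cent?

$1.35

Cost per mg of calcium: sunflower seeds $0.0093, hummus $0.0281, banana $0.0583.
With no serving limits, use only sunflower seeds: 145 mg / 43 mg = 3.372 servings × $0.40 = $1.35.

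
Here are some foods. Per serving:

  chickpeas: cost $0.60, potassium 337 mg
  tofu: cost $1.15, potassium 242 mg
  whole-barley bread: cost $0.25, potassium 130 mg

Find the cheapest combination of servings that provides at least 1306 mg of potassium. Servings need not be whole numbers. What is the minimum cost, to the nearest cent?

$2.33

Cost per mg of potassium: chickpeas $0.0018, whole-barley bread $0.0019, tofu $0.0048.
With no serving limits, use only chickpeas: 1306 mg / 337 mg = 3.875 servings × $0.60 = $2.33.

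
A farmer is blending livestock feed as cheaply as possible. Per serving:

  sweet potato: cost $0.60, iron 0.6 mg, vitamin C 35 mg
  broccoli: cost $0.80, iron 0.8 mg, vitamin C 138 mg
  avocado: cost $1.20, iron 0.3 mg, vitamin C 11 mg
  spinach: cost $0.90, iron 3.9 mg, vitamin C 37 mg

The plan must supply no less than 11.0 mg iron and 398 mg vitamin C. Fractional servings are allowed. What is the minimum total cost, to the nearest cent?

sweet potato only: max(11.0/0.6, 398/35) = 18.33 servings → $11.00.
broccoli only: max(11.0/0.8, 398/138) = 13.75 servings → $11.00.
avocado only: max(11.0/0.3, 398/11) = 36.67 servings → $44.00.
spinach only: max(11.0/3.9, 398/37) = 10.76 servings → $9.68.
sweet potato + broccoli with both targets exact would need a negative amount; discard.
sweet potato + avocado with both targets exact would need a negative amount; discard.
sweet potato + spinach with both tight: 10.02 servings and 1.279 servings → $7.16.
broccoli + avocado: intersection lies outside the first quadrant.
broccoli + spinach with both tight: 2.252 servings and 2.359 servings → $3.92.
avocado + spinach with both tight: 36.01 servings and 0.05031 servings → $43.26.
So the least-cost plan costs $3.92.

$3.92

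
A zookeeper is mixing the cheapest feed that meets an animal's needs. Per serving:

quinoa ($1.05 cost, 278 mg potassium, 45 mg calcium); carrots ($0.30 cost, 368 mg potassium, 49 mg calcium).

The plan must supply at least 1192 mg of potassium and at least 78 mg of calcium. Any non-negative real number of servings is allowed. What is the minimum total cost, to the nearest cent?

A basic optimal solution has at most two foods positive. Try each food alone and each pair with both targets met exactly.
quinoa only: max(1192/278, 78/45) = 4.288 servings → $4.50.
carrots only: max(1192/368, 78/49) = 3.239 servings → $0.97.
quinoa + carrots with both targets exact would need a negative amount; discard.
Cheapest feasible corner: $0.97.

$0.97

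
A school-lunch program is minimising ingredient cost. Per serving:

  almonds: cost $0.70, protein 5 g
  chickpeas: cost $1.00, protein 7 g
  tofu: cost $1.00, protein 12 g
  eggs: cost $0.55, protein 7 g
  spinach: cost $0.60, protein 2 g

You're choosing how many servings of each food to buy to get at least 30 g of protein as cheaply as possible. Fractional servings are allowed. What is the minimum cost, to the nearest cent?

$2.36

Cost per g of protein: eggs $0.0786, tofu $0.0833, almonds $0.1400, chickpeas $0.1429, spinach $0.3000.
With no serving limits, use only eggs: 30 g / 7 g = 4.286 servings × $0.55 = $2.36.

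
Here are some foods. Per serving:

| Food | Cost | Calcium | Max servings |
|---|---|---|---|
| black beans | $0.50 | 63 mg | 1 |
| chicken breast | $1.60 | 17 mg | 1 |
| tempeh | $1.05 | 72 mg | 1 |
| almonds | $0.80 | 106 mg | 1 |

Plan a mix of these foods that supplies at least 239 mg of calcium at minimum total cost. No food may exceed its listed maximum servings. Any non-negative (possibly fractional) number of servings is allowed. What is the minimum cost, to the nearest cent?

$2.32

Cost per mg of calcium: almonds $0.0075, black beans $0.0079, tempeh $0.0146, chicken breast $0.0941.
Take 1 serving of almonds: +106.0 mg calcium for $0.80 (total $0.80, still need 133.0 mg).
Take 1 serving of black beans: +63.0 mg calcium for $0.50 (total $1.30, still need 70.0 mg).
Take 0.9722 servings of tempeh: +70.0 mg calcium for $1.02 (total $2.32, still need 0.0 mg).
Filling from the cheapest source first is optimal under one linear minimum: $2.32.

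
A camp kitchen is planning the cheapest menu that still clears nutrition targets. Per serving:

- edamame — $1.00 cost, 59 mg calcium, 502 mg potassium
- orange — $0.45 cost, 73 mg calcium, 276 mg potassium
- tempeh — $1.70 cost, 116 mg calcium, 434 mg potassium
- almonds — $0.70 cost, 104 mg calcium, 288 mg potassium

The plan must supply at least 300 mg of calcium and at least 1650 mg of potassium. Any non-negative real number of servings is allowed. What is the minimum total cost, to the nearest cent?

$2.69

Check every corner: each single food scaled to meet both minima, and each pair solved so both constraints bind.
edamame only: max(300/59, 1650/502) = 5.085 servings → $5.08.
orange only: max(300/73, 1650/276) = 5.978 servings → $2.69.
tempeh only: max(300/116, 1650/434) = 3.802 servings → $6.46.
almonds only: max(300/104, 1650/288) = 5.729 servings → $4.01.
edamame + orange with both tight: 1.849 servings and 2.615 servings → $3.03.
edamame + tempeh with both tight: 1.876 servings and 1.632 servings → $4.65.
edamame + almonds with both tight: 2.419 servings and 1.512 servings → $3.48.
orange + tempeh: intersection lies outside the first quadrant.
orange + almonds: the both-tight solution has a negative serving — not a feasible corner.
tempeh + almonds: the both-tight solution has a negative serving — not a feasible corner.
So the least-cost plan costs $2.69.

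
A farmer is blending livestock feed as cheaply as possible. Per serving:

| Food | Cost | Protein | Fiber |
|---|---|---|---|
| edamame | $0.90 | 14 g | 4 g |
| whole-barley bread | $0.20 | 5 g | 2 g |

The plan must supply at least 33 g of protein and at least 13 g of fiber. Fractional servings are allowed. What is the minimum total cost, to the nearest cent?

$1.32

A basic optimal solution has at most two foods positive. Try each food alone and each pair with both targets met exactly.
edamame only: max(33/14, 13/4) = 3.25 servings → $2.92.
whole-barley bread only: max(33/5, 13/2) = 6.6 servings → $1.32.
edamame + whole-barley bread with both tight: 0.125 servings and 6.25 servings → $1.36.
The minimum over all feasible corners is $1.32.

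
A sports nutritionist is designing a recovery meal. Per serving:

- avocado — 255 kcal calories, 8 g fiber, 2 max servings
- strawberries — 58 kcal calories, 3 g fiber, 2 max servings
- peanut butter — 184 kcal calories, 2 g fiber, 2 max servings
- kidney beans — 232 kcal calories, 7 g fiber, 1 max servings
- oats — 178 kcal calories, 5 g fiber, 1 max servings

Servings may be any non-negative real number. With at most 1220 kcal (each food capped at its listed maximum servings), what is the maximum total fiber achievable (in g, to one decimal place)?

36.0 g

Fiber per kcal: strawberries 0.05172, avocado 0.03137, kidney beans 0.03017, oats 0.02809, peanut butter 0.01087.
Take 2 servings of strawberries: uses 116 kcal, +6.0 g fiber (running total 6.0 g).
Take 2 servings of avocado: uses 510 kcal, +16.0 g fiber (running total 22.0 g).
Take 1 serving of kidney beans: uses 232 kcal, +7.0 g fiber (running total 29.0 g).
Take 1 serving of oats: uses 178 kcal, +5.0 g fiber (running total 34.0 g).
Take 1 serving of peanut butter: uses 184 kcal, +2.0 g fiber (running total 36.0 g).
Greedy by best ratio exhausts the calories allowance optimally: 36.0 g.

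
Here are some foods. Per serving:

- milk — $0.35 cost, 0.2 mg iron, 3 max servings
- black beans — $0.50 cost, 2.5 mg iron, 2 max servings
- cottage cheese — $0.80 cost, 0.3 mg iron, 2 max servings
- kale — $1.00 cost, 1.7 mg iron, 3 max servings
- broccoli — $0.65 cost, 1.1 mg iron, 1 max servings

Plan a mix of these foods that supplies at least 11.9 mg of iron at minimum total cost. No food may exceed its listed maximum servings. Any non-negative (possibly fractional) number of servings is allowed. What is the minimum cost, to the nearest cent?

Cost per mg of iron: black beans $0.2000, kale $0.5882, broccoli $0.5909, milk $1.7500, cottage cheese $2.6667.
Take 2 servings of black beans: +5.0 mg iron for $1.00 (total $1.00, still need 6.9 mg).
Take 3 servings of kale: +5.1 mg iron for $3.00 (total $4.00, still need 1.8 mg).
Take 1 serving of broccoli: +1.1 mg iron for $0.65 (total $4.65, still need 0.7 mg).
Take 3 servings of milk: +0.6 mg iron for $1.05 (total $5.70, still need 0.1 mg).
Take 0.3333 servings of cottage cheese: +0.1 mg iron for $0.27 (total $5.97, still need 0.0 mg).
Filling from the cheapest source first is optimal under one linear minimum: $5.97.

$5.97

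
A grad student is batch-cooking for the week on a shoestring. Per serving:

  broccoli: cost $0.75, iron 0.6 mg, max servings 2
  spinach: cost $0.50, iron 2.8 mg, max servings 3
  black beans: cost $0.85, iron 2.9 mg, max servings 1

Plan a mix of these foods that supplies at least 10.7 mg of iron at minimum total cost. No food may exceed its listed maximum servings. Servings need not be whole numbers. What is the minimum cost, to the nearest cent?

$2.17

Cost per mg of iron: spinach $0.1786, black beans $0.2931, broccoli $1.2500.
Take 3 servings of spinach: +8.4 mg iron for $1.50 (total $1.50, still need 2.3 mg).
Take 0.7931 servings of black beans: +2.3 mg iron for $0.67 (total $2.17, still need 0.0 mg).
Filling from the cheapest source first is optimal under one linear minimum: $2.17.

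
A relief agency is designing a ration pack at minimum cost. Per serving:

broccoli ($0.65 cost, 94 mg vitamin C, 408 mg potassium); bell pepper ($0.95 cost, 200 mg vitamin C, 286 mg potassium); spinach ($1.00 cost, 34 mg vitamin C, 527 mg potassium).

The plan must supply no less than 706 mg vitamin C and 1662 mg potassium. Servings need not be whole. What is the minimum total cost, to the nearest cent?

$3.84

Minimising a linear cost over {vitamin C ≥ 706, potassium ≥ 1662, servings ≥ 0} — the optimum is at a vertex, using one or two foods.
broccoli only: max(706/94, 1662/408) = 7.511 servings → $4.88.
bell pepper only: max(706/200, 1662/286) = 5.811 servings → $5.52.
spinach only: max(706/34, 1662/527) = 20.76 servings → $20.76.
broccoli + bell pepper with both tight: 2.385 servings and 2.409 servings → $3.84.
broccoli + spinach with both targets exact would need a negative amount; discard.
bell pepper + spinach with both tight: 3.298 servings and 1.364 servings → $4.50.
The minimum over all feasible corners is $3.84.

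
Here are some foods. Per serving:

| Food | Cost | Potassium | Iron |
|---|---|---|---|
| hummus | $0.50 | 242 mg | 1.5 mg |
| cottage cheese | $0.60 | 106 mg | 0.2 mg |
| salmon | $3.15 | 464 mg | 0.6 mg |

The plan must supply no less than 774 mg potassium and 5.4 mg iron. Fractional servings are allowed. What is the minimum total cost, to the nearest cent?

Two binding constraints pin down two serving amounts, so the optimal mix uses at most two foods. The candidates are each food alone (scaled to the tighter of potassium/iron) and each pair with both constraints tight.
hummus only: max(774/242, 5.4/1.5) = 3.6 servings → $1.80.
cottage cheese only: max(774/106, 5.4/0.2) = 27 servings → $16.20.
salmon only: max(774/464, 5.4/0.6) = 9 servings → $28.35.
hummus + cottage cheese: intersection lies outside the first quadrant.
hummus + salmon: the both-tight solution has a negative serving — not a feasible corner.
cottage cheese + salmon: intersection lies outside the first quadrant.
Cheapest feasible corner: $1.80.

$1.80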